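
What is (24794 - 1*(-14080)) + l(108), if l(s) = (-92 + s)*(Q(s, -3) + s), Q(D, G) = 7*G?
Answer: 40266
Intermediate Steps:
l(s) = (-92 + s)*(-21 + s) (l(s) = (-92 + s)*(7*(-3) + s) = (-92 + s)*(-21 + s))
(24794 - 1*(-14080)) + l(108) = (24794 - 1*(-14080)) + (1932 + 108² - 113*108) = (24794 + 14080) + (1932 + 11664 - 12204) = 38874 + 1392 = 40266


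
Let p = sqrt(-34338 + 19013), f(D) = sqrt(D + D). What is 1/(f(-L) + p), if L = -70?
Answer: 1/(2*sqrt(35) + 5*I*sqrt(613)) ≈ 0.00076509 - 0.0080048*I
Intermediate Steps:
f(D) = sqrt(2)*sqrt(D) (f(D) = sqrt(2*D) = sqrt(2)*sqrt(D))
p = 5*I*sqrt(613) (p = sqrt(-15325) = 5*I*sqrt(613) ≈ 123.79*I)
1/(f(-L) + p) = 1/(sqrt(2)*sqrt(-1*(-70)) + 5*I*sqrt(613)) = 1/(sqrt(2)*sqrt(70) + 5*I*sqrt(613)) = 1/(2*sqrt(35) + 5*I*sqrt(613))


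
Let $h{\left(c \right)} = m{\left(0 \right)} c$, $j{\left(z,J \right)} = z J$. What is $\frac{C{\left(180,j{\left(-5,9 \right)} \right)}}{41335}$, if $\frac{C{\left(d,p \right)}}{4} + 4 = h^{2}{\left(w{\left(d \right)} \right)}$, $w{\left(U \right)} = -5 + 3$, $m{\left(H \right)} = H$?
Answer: $- \frac{16}{41335} \approx -0.00038708$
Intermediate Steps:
$w{\left(U \right)} = -2$
$j{\left(z,J \right)} = J z$
$h{\left(c \right)} = 0$ ($h{\left(c \right)} = 0 c = 0$)
$C{\left(d,p \right)} = -16$ ($C{\left(d,p \right)} = -16 + 4 \cdot 0^{2} = -16 + 4 \cdot 0 = -16 + 0 = -16$)
$\frac{C{\left(180,j{\left(-5,9 \right)} \right)}}{41335} = - \frac{16}{41335}$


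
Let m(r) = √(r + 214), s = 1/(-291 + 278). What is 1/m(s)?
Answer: √4017/927 ≈ 0.068371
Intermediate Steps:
s = -1/13 (s = 1/(-13) = -1/13 ≈ -0.076923)
m(r) = √(214 + r)
1/m(s) = 1/(√(214 - 1/13)) = 1/(√(2781/13)) = 1/(3*√4017/13) = √4017/927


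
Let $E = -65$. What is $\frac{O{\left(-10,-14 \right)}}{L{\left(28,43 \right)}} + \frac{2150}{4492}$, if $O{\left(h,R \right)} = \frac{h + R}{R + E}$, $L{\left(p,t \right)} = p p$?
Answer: $\frac{2082347}{4347133} \approx 0.47902$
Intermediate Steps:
$L{\left(p,t \right)} = p^{2}$
$O{\left(h,R \right)} = \frac{R + h}{-65 + R}$ ($O{\left(h,R \right)} = \frac{h + R}{R - 65} = \frac{R + h}{-65 + R}$)
$\frac{O{\left(-10,-14 \right)}}{L{\left(28,43 \right)}} + \frac{2150}{4492} = \frac{\frac{1}{-65 - 14} \left(-14 - 10\right)}{28^{2}} + \frac{2150}{4492} = \frac{\frac{1}{-79} \left(-24\right)}{784} + 2150 \cdot \frac{1}{4492} = \left(- \frac{1}{79}\right) \left(-24\right) \frac{1}{784} + \frac{1075}{2246} = \frac{24}{79} \cdot \frac{1}{784} + \frac{1075}{2246} = \frac{3}{7742} + \frac{1075}{2246} = \frac{2082347}{4347133}$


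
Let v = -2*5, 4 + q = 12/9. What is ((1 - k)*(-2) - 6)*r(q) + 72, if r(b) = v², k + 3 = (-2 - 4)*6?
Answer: -8528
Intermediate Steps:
q = -8/3 (q = -4 + 12/9 = -4 + 12*(⅑) = -4 + 4/3 = -8/3 ≈ -2.6667)
k = -39 (k = -3 + (-2 - 4)*6 = -3 - 6*6 = -3 - 36 = -39)
v = -10
r(b) = 100 (r(b) = (-10)² = 100)
((1 - k)*(-2) - 6)*r(q) + 72 = ((1 - 1*(-39))*(-2) - 6)*100 + 72 = ((1 + 39)*(-2) - 6)*100 + 72 = (40*(-2) - 6)*100 + 72 = (-80 - 6)*100 + 72 = -86*100 + 72 = -8600 + 72 = -8528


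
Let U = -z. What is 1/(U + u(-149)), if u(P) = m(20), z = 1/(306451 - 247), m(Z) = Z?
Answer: 306204/6124079 ≈ 0.050000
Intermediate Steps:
z = 1/306204 ≈ 3.2658e-6
U = -1/306204 (U = -1*1/306204 = -1/306204 ≈ -3.2658e-6)
u(P) = 20
1/(U + u(-149)) = 1/(-1/306204 + 20) = 1/(6124079/306204) = 306204/6124079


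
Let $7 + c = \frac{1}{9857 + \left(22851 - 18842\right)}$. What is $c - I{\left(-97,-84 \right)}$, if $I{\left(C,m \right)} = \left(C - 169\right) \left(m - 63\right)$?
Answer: $- \frac{542285393}{13866} \approx -39109.0$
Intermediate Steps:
$I{\left(C,m \right)} = \left(-169 + C\right) \left(-63 + m\right)$
$c = - \frac{97061}{13866}$ ($c = -7 + \frac{1}{9857 + \left(22851 - 18842\right)} = -7 + \frac{1}{9857 + 4009} = -7 + \frac{1}{13866} = - \frac{97061}{13866} \approx -6.9999$)
$c - I{\left(-97,-84 \right)} = - \frac{97061}{13866} - \left(10647 - -14196 - -6111 - -8148\right) = - \frac{97061}{13866} - \left(10647 + 14196 + 6111 + 8148\right) = - \frac{97061}{13866} - 39102 = - \frac{542285393}{13866}$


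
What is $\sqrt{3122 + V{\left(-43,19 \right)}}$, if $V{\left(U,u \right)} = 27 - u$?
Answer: $\sqrt{3130} \approx 55.946$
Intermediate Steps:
$\sqrt{3122 + V{\left(-43,19 \right)}} = \sqrt{3122 + \left(27 - 19\right)} = \sqrt{3122 + 8} = \sqrt{3130}$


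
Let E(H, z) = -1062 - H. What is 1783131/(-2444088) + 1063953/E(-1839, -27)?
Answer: 288778807453/211006264 ≈ 1368.6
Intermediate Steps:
1783131/(-2444088) + 1063953/E(-1839, -27) = 1783131/(-2444088) + 1063953/(-1062 - 1*(-1839)) = 1783131*(-1/2444088) + 1063953/(-1062 + 1839) = -594377/814696 + 1063953/777 = -594377/814696 + 1063953*(1/777) = -594377/814696 + 354651/259 = 288778807453/211006264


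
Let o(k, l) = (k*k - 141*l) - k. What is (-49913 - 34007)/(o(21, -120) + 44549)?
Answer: -83920/61889 ≈ -1.3560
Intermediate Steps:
o(k, l) = k**2 - k - 141*l (o(k, l) = (k**2 - 141*l) - k = k**2 - k - 141*l)
(-49913 - 34007)/(o(21, -120) + 44549) = (-49913 - 34007)/((21**2 - 1*21 - 141*(-120)) + 44549) = -83920/((441 - 21 + 16920) + 44549) = -83920/(17340 + 44549) = -83920/61889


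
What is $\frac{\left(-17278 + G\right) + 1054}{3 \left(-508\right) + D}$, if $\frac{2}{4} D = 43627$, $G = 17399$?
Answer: $\frac{235}{17146} \approx 0.013706$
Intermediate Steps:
$D = 87254$ ($D = 2 \cdot 43627 = 87254$)
$\frac{\left(-17278 + G\right) + 1054}{3 \left(-508\right) + D} = \frac{\left(-17278 + 17399\right) + 1054}{3 \left(-508\right) + 87254} = \frac{121 + 1054}{-1524 + 87254} = \frac{1175}{85730} = 1175 \cdot \frac{1}{85730} = \frac{235}{17146}$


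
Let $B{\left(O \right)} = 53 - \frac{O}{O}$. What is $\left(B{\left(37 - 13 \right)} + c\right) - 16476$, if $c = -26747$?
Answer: $-43171$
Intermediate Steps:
$B{\left(O \right)} = 52$ ($B{\left(O \right)} = 53 - 1 = 52$)
$\left(B{\left(37 - 13 \right)} + c\right) - 16476 = \left(52 - 26747\right) - 16476 = -26695 - 16476 = -43171$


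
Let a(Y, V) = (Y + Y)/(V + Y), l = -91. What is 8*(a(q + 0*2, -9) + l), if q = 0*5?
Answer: -728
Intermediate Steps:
q = 0
a(Y, V) = 2*Y/(V + Y) (a(Y, V) = (2*Y)/(V + Y) = 2*Y/(V + Y))
8*(a(q + 0*2, -9) + l) = 8*(2*(0 + 0*2)/(-9 + (0 + 0*2)) - 91) = 8*(2*(0 + 0)/(-9 + (0 + 0)) - 91) = 8*(2*0/(-9 + 0) - 91) = 8*(2*0/(-9) - 91) = 8*(2*0*(-⅑) - 91) = 8*(0 - 91) = 8*(-91) = -728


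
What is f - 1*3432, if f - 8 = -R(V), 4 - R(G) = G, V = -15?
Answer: -3443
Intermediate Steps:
R(G) = 4 - G
f = -11 (f = 8 - (4 - 1*(-15)) = 8 - (4 + 15) = 8 - 1*19 = 8 - 19 = -11)
f - 1*3432 = -11 - 1*3432 = -11 - 3432 = -3443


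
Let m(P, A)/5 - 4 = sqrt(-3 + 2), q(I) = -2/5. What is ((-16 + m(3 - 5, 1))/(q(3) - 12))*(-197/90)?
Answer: 197/279 + 985*I/1116 ≈ 0.70609 + 0.88262*I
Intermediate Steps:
q(I) = -2/5 (q(I) = -2*1/5 = -2/5)
m(P, A) = 20 + 5*I (m(P, A) = 20 + 5*sqrt(-3 + 2) = 20 + 5*sqrt(-1) = 20 + 5*I)
((-16 + m(3 - 5, 1))/(q(3) - 12))*(-197/90) = ((-16 + (20 + 5*I))/(-2/5 - 12))*(-197/90) = ((4 + 5*I)/(-62/5))*(-197*1/90) = ((4 + 5*I)*(-5/62))*(-197/90) = (-10/31 - 25*I/62)*(-197/90) = 197/279 + 985*I/1116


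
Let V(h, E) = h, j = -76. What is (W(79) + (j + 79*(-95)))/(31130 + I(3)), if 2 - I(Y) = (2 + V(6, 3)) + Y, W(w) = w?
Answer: -7502/31121 ≈ -0.24106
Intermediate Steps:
I(Y) = -6 - Y (I(Y) = 2 - ((2 + 6) + Y) = 2 - (8 + Y) = 2 + (-8 - Y) = -6 - Y)
(W(79) + (j + 79*(-95)))/(31130 + I(3)) = (79 + (-76 + 79*(-95)))/(31130 + (-6 - 1*3)) = (79 + (-76 - 7505))/(31130 + (-6 - 3)) = (79 - 7581)/(31130 - 9) = -7502/31121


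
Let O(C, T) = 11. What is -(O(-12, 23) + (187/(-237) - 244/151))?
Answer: -307592/35787 ≈ -8.5951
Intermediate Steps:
-(O(-12, 23) + (187/(-237) - 244/151)) = -(11 + (187/(-237) - 244/151)) = -(11 + (187*(-1/237) - 244*1/151)) = -(11 + (-187/237 - 244/151)) = -(11 - 86065/35787) = -1*307592/35787 = -307592/35787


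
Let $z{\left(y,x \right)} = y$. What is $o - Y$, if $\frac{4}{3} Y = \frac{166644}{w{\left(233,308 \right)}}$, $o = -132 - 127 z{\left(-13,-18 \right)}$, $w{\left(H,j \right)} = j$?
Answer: $\frac{342869}{308} \approx 1113.2$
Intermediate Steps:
$o = 1519$ ($o = -132 - -1651 = -132 + 1651 = 1519$)
$Y = \frac{124983}{308}$ ($Y = \frac{3 \cdot \frac{166644}{308}}{4} = \frac{3 \cdot 166644 \cdot \frac{1}{308}}{4} = \frac{3}{4} \cdot \frac{41661}{77} = \frac{124983}{308} \approx 405.79$)
$o - Y = 1519 - \frac{124983}{308} = \frac{342869}{308}$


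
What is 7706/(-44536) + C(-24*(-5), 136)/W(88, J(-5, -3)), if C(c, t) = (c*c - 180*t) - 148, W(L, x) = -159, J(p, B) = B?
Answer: 227144477/3540612 ≈ 64.154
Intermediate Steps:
C(c, t) = -148 + c² - 180*t (C(c, t) = (c² - 180*t) - 148 = -148 + c² - 180*t)
7706/(-44536) + C(-24*(-5), 136)/W(88, J(-5, -3)) = 7706/(-44536) + (-148 + (-24*(-5))² - 180*136)/(-159) = 7706*(-1/44536) + (-148 + 120² - 24480)*(-1/159) = -3853/22268 + (-148 + 14400 - 24480)*(-1/159) = -3853/22268 - 10228*(-1/159) = -3853/22268 + 10228/159 = 227144477/3540612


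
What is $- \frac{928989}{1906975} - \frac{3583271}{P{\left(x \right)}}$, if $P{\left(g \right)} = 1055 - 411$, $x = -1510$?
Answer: $- \frac{976258069163}{175441700} \approx -5564.6$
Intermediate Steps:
$P{\left(g \right)} = 644$
$- \frac{928989}{1906975} - \frac{3583271}{P{\left(x \right)}} = - \frac{928989}{1906975} - \frac{3583271}{644} = - \frac{976258069163}{175441700}$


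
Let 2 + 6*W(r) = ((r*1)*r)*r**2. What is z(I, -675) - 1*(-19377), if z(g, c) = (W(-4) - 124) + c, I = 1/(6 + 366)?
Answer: 55861/3 ≈ 18620.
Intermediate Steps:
W(r) = -1/3 + r**4/6 (W(r) = -1/3 + (((r*1)*r)*r**2)/6 = -1/3 + ((r*r)*r**2)/6 = -1/3 + (r**2*r**2)/6 = -1/3 + r**4/6)
I = 1/372 ≈ 0.0026882
z(g, c) = -245/3 + c (z(g, c) = ((-1/3 + (1/6)*(-4)**4) - 124) + c = ((-1/3 + (1/6)*256) - 124) + c = ((-1/3 + 128/3) - 124) + c = (127/3 - 124) + c = -245/3 + c)
z(I, -675) - 1*(-19377) = (-245/3 - 675) - 1*(-19377) = -2270/3 + 19377 = 55861/3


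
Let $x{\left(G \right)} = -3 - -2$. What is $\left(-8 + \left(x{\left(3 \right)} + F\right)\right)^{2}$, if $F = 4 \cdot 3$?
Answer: $9$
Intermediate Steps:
$F = 12$
$x{\left(G \right)} = -1$ ($x{\left(G \right)} = -3 + 2 = -1$)
$\left(-8 + \left(x{\left(3 \right)} + F\right)\right)^{2} = \left(-8 + \left(-1 + 12\right)\right)^{2} = \left(-8 + 11\right)^{2} = 3^{2} = 9$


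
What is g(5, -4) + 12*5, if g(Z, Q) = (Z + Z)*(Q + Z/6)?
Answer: 85/3 ≈ 28.333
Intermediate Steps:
g(Z, Q) = 2*Z*(Q + Z/6) (g(Z, Q) = (2*Z)*(Q + Z*(⅙)) = (2*Z)*(Q + Z/6) = 2*Z*(Q + Z/6))
g(5, -4) + 12*5 = (⅓)*5*(5 + 6*(-4)) + 12*5 = (⅓)*5*(5 - 24) + 60 = (⅓)*5*(-19) + 60 = -95/3 + 60 = 85/3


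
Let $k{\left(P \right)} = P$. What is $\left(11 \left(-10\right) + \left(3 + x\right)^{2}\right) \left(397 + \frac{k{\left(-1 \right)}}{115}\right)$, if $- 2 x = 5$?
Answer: $- \frac{10021053}{230} \approx -43570.0$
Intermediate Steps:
$x = - \frac{5}{2}$ ($x = \left(- \frac{1}{2}\right) 5 = - \frac{5}{2} \approx -2.5$)
$\left(11 \left(-10\right) + \left(3 + x\right)^{2}\right) \left(397 + \frac{k{\left(-1 \right)}}{115}\right) = \left(11 \left(-10\right) + \left(3 - \frac{5}{2}\right)^{2}\right) \left(397 - \frac{1}{115}\right) = \left(-110 + \left(\frac{1}{2}\right)^{2}\right) \left(397 - \frac{1}{115}\right) = \left(-110 + \frac{1}{4}\right) \left(397 - \frac{1}{115}\right) = \left(- \frac{439}{4}\right) \frac{45654}{115} = - \frac{10021053}{230}$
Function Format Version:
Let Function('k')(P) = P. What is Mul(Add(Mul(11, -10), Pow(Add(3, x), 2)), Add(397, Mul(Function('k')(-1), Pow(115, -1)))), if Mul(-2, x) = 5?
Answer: Rational(-10021053, 230) ≈ -43570.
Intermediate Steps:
x = Rational(-5, 2) (x = Mul(Rational(-1, 2), 5) = Rational(-5, 2) ≈ -2.5000)
Mul(Add(Mul(11, -10), Pow(Add(3, x), 2)), Add(397, Mul(Function('k')(-1), Pow(115, -1)))) = Mul(Add(Mul(11, -10), Pow(Add(3, Rational(-5, 2)), 2)), Add(397, Mul(-1, Pow(115, -1)))) = Mul(Add(-110, Pow(Rational(1, 2), 2)), Add(397, Mul(-1, Rational(1, 115)))) = Mul(Add(-110, Rational(1, 4)), Add(397, Rational(-1, 115))) = Mul(Rational(-439, 4), Rational(45654, 115)) = Rational(-10021053, 230)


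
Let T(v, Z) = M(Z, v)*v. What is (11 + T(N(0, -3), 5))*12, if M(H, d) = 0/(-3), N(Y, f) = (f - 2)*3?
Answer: 132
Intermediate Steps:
N(Y, f) = -6 + 3*f (N(Y, f) = (-2 + f)*3 = -6 + 3*f)
M(H, d) = 0 (M(H, d) = 0*(-⅓) = 0)
T(v, Z) = 0 (T(v, Z) = 0*v = 0)
(11 + T(N(0, -3), 5))*12 = (11 + 0)*12 = 11*12 = 132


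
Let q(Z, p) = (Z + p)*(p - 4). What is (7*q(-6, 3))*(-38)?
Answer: -798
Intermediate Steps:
q(Z, p) = (-4 + p)*(Z + p) (q(Z, p) = (Z + p)*(-4 + p) = (-4 + p)*(Z + p))
(7*q(-6, 3))*(-38) = (7*(3² - 4*(-6) - 4*3 - 6*3))*(-38) = (7*(9 + 24 - 12 - 18))*(-38) = (7*3)*(-38) = 21*(-38) = -798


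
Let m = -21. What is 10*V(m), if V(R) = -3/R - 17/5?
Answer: -228/7 ≈ -32.571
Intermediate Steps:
V(R) = -17/5 - 3/R (V(R) = -3/R - 17*⅕ = -3/R - 17/5 = -17/5 - 3/R)
10*V(m) = 10*(-17/5 - 3/(-21)) = 10*(-17/5 - 3*(-1/21)) = 10*(-17/5 + ⅐) = 10*(-114/35) = -228/7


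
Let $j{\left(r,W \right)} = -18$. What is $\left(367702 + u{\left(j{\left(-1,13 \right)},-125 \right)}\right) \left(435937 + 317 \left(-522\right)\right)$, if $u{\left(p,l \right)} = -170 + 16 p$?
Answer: $99325913972$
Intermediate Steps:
$\left(367702 + u{\left(j{\left(-1,13 \right)},-125 \right)}\right) \left(435937 + 317 \left(-522\right)\right) = \left(367702 + \left(-170 + 16 \left(-18\right)\right)\right) \left(435937 + 317 \left(-522\right)\right) = \left(367702 - 458\right) \left(435937 - 165474\right) = \left(367702 - 458\right) 270463 = 367244 \cdot 270463 = 99325913972$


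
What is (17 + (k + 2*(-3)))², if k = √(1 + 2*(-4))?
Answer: (11 + I*√7)² ≈ 114.0 + 58.207*I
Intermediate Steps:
k = I*√7 (k = √(1 - 8) = √(-7) = I*√7 ≈ 2.6458*I)
(17 + (k + 2*(-3)))² = (17 + (I*√7 + 2*(-3)))² = (17 + (I*√7 - 6))² = (17 + (-6 + I*√7))² = (11 + I*√7)²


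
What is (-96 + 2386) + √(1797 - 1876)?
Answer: 2290 + I*√79 ≈ 2290.0 + 8.8882*I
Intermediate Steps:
(-96 + 2386) + √(1797 - 1876) = 2290 + √(-79) = 2290 + I*√79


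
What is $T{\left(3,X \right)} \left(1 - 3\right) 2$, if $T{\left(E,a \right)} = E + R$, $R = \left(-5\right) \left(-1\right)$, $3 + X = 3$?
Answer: $-32$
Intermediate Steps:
$X = 0$ ($X = -3 + 3 = 0$)
$R = 5$
$T{\left(E,a \right)} = 5 + E$ ($T{\left(E,a \right)} = E + 5 = 5 + E$)
$T{\left(3,X \right)} \left(1 - 3\right) 2 = \left(5 + 3\right) \left(1 - 3\right) 2 = 8 \left(\left(-2\right) 2\right) = 8 \left(-4\right) = -32$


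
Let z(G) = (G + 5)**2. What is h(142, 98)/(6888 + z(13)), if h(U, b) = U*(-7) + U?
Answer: -71/601 ≈ -0.11814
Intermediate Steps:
z(G) = (5 + G)**2
h(U, b) = -6*U (h(U, b) = -7*U + U = -6*U)
h(142, 98)/(6888 + z(13)) = (-6*142)/(6888 + (5 + 13)**2) = -852/(6888 + 18**2) = -852/(6888 + 324) = -852/7212 = -852*1/7212 = -71/601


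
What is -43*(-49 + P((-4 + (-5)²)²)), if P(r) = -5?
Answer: 2322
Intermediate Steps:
-43*(-49 + P((-4 + (-5)²)²)) = -43*(-49 - 5) = -43*(-54) = 2322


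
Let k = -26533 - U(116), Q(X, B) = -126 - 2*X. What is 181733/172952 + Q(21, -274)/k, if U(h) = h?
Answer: 232002793/219476088 ≈ 1.0571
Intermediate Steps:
Q(X, B) = -126 - 2*X
k = -26649 (k = -26533 - 1*116 = -26533 - 116 = -26649)
181733/172952 + Q(21, -274)/k = 181733/172952 + (-126 - 2*21)/(-26649) = 181733*(1/172952) + (-126 - 42)*(-1/26649) = 181733/172952 - 168*(-1/26649) = 181733/172952 + 8/1269 = 232002793/219476088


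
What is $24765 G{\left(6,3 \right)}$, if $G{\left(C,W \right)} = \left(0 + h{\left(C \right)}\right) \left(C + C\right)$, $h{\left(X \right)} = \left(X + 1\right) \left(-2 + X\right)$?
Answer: $8321040$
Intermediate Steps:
$h{\left(X \right)} = \left(1 + X\right) \left(-2 + X\right)$
$G{\left(C,W \right)} = 2 C \left(-2 + C^{2} - C\right)$ ($G{\left(C,W \right)} = \left(0 - \left(2 + C - C^{2}\right)\right) \left(C + C\right) = \left(-2 + C^{2} - C\right) 2 C = 2 C \left(-2 + C^{2} - C\right)$)
$24765 G{\left(6,3 \right)} = 24765 \cdot 2 \cdot 6 \left(-2 + 6^{2} - 6\right) = 24765 \cdot 2 \cdot 6 \left(-2 + 36 - 6\right) = 24765 \cdot 2 \cdot 6 \cdot 28 = 24765 \cdot 336 = 8321040$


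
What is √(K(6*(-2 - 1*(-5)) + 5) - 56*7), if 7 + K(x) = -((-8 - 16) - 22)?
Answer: I*√353 ≈ 18.788*I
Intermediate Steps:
K(x) = 39 (K(x) = -7 - ((-8 - 16) - 22) = -7 - (-24 - 22) = -7 - 1*(-46) = -7 + 46 = 39)
√(K(6*(-2 - 1*(-5)) + 5) - 56*7) = √(39 - 56*7) = √(39 - 392) = √(-353) = I*√353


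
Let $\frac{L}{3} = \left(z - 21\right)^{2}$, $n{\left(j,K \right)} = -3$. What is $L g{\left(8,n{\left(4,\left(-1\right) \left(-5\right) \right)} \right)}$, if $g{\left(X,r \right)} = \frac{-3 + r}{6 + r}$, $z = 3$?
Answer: $-1944$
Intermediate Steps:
$g{\left(X,r \right)} = \frac{-3 + r}{6 + r}$
$L = 972$ ($L = 3 \left(3 - 21\right)^{2} = 3 \left(-18\right)^{2} = 3 \cdot 324 = 972$)
$L g{\left(8,n{\left(4,\left(-1\right) \left(-5\right) \right)} \right)} = 972 \frac{-3 - 3}{6 - 3} = 972 \cdot \frac{1}{3} \left(-6\right) = 972 \left(-2\right) = -1944$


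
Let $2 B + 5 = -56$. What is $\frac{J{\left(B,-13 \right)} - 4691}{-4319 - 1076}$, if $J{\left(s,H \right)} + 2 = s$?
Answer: $\frac{9447}{10790} \approx 0.87553$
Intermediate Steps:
$B = - \frac{61}{2}$ ($B = - \frac{5}{2} + \frac{1}{2} \left(-56\right) = - \frac{5}{2} - 28 = - \frac{61}{2} \approx -30.5$)
$J{\left(s,H \right)} = -2 + s$
$\frac{J{\left(B,-13 \right)} - 4691}{-4319 - 1076} = \frac{\left(-2 - \frac{61}{2}\right) - 4691}{-4319 - 1076} = \frac{- \frac{65}{2} - 4691}{-5395} = \left(- \frac{9447}{2}\right) \left(- \frac{1}{5395}\right) = \frac{9447}{10790}$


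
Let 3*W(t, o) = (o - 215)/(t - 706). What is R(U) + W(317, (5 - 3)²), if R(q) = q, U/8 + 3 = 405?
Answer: 3753283/1167 ≈ 3216.2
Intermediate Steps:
U = 3216 (U = -24 + 8*405 = -24 + 3240 = 3216)
W(t, o) = (-215 + o)/(3*(-706 + t)) (W(t, o) = ((o - 215)/(t - 706))/3 = ((-215 + o)/(-706 + t))/3 = (-215 + o)/(3*(-706 + t)))
R(U) + W(317, (5 - 3)²) = 3216 + (-215 + (5 - 3)²)/(3*(-706 + 317)) = 3216 + (⅓)*(-215 + 2²)/(-389) = 3216 + (⅓)*(-1/389)*(-215 + 4) = 3216 + (⅓)*(-1/389)*(-211) = 3216 + 211/1167 = 3753283/1167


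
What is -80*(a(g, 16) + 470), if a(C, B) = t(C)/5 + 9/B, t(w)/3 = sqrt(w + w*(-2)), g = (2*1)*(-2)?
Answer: -37741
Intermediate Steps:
g = -4 (g = 2*(-2) = -4)
t(w) = 3*sqrt(-w) (t(w) = 3*sqrt(w + w*(-2)) = 3*sqrt(w - 2*w) = 3*sqrt(-w))
a(C, B) = 9/B + 3*sqrt(-C)/5 (a(C, B) = (3*sqrt(-C))/5 + 9/B = (3*sqrt(-C))*(1/5) + 9/B = 3*sqrt(-C)/5 + 9/B = 9/B + 3*sqrt(-C)/5)
-80*(a(g, 16) + 470) = -80*((9/16 + 3*sqrt(-1*(-4))/5) + 470) = -80*((9*(1/16) + 3*sqrt(4)/5) + 470) = -80*((9/16 + (3/5)*2) + 470) = -80*((9/16 + 6/5) + 470) = -80*(141/80 + 470) = -80*37741/80 = -37741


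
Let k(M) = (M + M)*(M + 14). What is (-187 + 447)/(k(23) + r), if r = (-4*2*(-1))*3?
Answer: 130/863 ≈ 0.15064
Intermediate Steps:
r = 24 (r = -8*(-1)*3 = 8*3 = 24)
k(M) = 2*M*(14 + M) (k(M) = (2*M)*(14 + M) = 2*M*(14 + M))
(-187 + 447)/(k(23) + r) = (-187 + 447)/(2*23*(14 + 23) + 24) = 260/(2*23*37 + 24) = 260/(1702 + 24) = 260/1726 = 260*(1/1726) = 130/863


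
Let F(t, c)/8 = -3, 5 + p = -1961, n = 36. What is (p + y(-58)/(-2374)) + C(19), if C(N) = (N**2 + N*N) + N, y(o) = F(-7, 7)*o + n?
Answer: -1454789/1187 ≈ -1225.6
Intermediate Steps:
p = -1966 (p = -5 - 1961 = -1966)
F(t, c) = -24 (F(t, c) = 8*(-3) = -24)
y(o) = 36 - 24*o (y(o) = -24*o + 36 = 36 - 24*o)
C(N) = N + 2*N**2 (C(N) = (N**2 + N**2) + N = 2*N**2 + N = N + 2*N**2)
(p + y(-58)/(-2374)) + C(19) = (-1966 + (36 - 24*(-58))/(-2374)) + 19*(1 + 2*19) = (-1966 + (36 + 1392)*(-1/2374)) + 19*(1 + 38) = (-1966 + 1428*(-1/2374)) + 19*39 = (-1966 - 714/1187) + 741 = -2334356/1187 + 741 = -1454789/1187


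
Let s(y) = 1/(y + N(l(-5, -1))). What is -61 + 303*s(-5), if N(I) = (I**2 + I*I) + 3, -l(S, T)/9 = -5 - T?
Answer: -157687/2590 ≈ -60.883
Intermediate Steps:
l(S, T) = 45 + 9*T (l(S, T) = -9*(-5 - T) = 45 + 9*T)
N(I) = 3 + 2*I**2 (N(I) = (I**2 + I**2) + 3 = 2*I**2 + 3 = 3 + 2*I**2)
s(y) = 1/(2595 + y) (s(y) = 1/(y + (3 + 2*(45 + 9*(-1))**2)) = 1/(y + (3 + 2*(45 - 9)**2)) = 1/(y + (3 + 2*36**2)) = 1/(y + (3 + 2*1296)) = 1/(y + (3 + 2592)) = 1/(y + 2595) = 1/(2595 + y))
-61 + 303*s(-5) = -61 + 303/(2595 - 5) = -61 + 303/2590 = -157687/2590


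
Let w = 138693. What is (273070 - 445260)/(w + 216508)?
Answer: -172190/355201 ≈ -0.48477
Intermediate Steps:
(273070 - 445260)/(w + 216508) = (273070 - 445260)/(138693 + 216508) = -172190/355201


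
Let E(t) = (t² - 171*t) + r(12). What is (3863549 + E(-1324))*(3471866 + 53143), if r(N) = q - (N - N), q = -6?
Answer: 20596356161307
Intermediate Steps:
r(N) = -6 (r(N) = -6 - (N - N) = -6 - 1*0 = -6 + 0 = -6)
E(t) = -6 + t² - 171*t (E(t) = (t² - 171*t) - 6 = -6 + t² - 171*t)
(3863549 + E(-1324))*(3471866 + 53143) = (3863549 + (-6 + (-1324)² - 171*(-1324)))*(3471866 + 53143) = (3863549 + (-6 + 1752976 + 226404))*3525009 = (3863549 + 1979374)*3525009 = 5842923*3525009 = 20596356161307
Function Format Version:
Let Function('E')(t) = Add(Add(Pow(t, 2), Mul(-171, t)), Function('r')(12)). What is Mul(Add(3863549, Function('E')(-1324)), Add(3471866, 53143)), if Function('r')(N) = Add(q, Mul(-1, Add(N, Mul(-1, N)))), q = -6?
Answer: 20596356161307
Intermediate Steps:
Function('r')(N) = -6 (Function('r')(N) = Add(-6, Mul(-1, Add(N, Mul(-1, N)))) = Add(-6, Mul(-1, 0)) = Add(-6, 0) = -6)
Function('E')(t) = Add(-6, Pow(t, 2), Mul(-171, t)) (Function('E')(t) = Add(Add(Pow(t, 2), Mul(-171, t)), -6) = Add(-6, Pow(t, 2), Mul(-171, t)))
Mul(Add(3863549, Function('E')(-1324)), Add(3471866, 53143)) = Mul(Add(3863549, Add(-6, Pow(-1324, 2), Mul(-171, -1324))), Add(3471866, 53143)) = Mul(Add(3863549, Add(-6, 1752976, 226404)), 3525009) = Mul(Add(3863549, 1979374), 3525009) = Mul(5842923, 3525009) = 20596356161307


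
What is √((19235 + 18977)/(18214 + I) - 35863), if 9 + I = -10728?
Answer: I*√2004654275403/7477 ≈ 189.36*I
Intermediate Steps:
I = -10737 (I = -9 - 10728 = -10737)
√((19235 + 18977)/(18214 + I) - 35863) = √((19235 + 18977)/(18214 - 10737) - 35863) = √(38212/7477 - 35863) = √(-268109439/7477) = I*√2004654275403/7477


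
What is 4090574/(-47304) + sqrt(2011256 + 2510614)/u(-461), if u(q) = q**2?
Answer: -2045287/23652 + 3*sqrt(502430)/212521 ≈ -86.464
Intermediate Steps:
4090574/(-47304) + sqrt(2011256 + 2510614)/u(-461) = 4090574/(-47304) + sqrt(2011256 + 2510614)/((-461)**2) = 4090574*(-1/47304) + sqrt(4521870)/212521 = -2045287/23652 + (3*sqrt(502430))*(1/212521) = -2045287/23652 + 3*sqrt(502430)/212521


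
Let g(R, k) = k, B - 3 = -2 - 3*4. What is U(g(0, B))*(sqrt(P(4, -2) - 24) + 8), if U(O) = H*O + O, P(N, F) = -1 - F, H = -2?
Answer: 88 + 11*I*sqrt(23) ≈ 88.0 + 52.754*I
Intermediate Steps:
B = -11 (B = 3 + (-2 - 3*4) = 3 + (-2 - 12) = 3 - 14 = -11)
U(O) = -O (U(O) = -2*O + O = -O)
U(g(0, B))*(sqrt(P(4, -2) - 24) + 8) = (-1*(-11))*(sqrt((-1 - 1*(-2)) - 24) + 8) = 11*(sqrt((-1 + 2) - 24) + 8) = 11*(sqrt(1 - 24) + 8) = 11*(sqrt(-23) + 8) = 11*(I*sqrt(23) + 8) = 11*(8 + I*sqrt(23)) = 88 + 11*I*sqrt(23)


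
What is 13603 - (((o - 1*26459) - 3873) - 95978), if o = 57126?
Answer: 82787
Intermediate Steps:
13603 - (((o - 1*26459) - 3873) - 95978) = 13603 - (((57126 - 1*26459) - 3873) - 95978) = 13603 - (((57126 - 26459) - 3873) - 95978) = 13603 - ((30667 - 3873) - 95978) = 13603 - (26794 - 95978) = 13603 - 1*(-69184) = 13603 + 69184 = 82787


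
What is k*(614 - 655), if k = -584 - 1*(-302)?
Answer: 11562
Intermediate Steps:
k = -282 (k = -584 + 302 = -282)
k*(614 - 655) = -282*(614 - 655) = -282*(-41) = 11562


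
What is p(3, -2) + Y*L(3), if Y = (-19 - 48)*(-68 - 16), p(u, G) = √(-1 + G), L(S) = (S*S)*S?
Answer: 151956 + I*√3 ≈ 1.5196e+5 + 1.732*I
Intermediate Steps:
L(S) = S³ (L(S) = S²*S = S³)
Y = 5628 (Y = -67*(-84) = 5628)
p(3, -2) + Y*L(3) = √(-1 - 2) + 5628*3³ = √(-3) + 5628*27 = I*√3 + 151956 = 151956 + I*√3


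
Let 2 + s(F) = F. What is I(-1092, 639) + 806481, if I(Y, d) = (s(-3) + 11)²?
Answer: 806517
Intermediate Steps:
s(F) = -2 + F
I(Y, d) = 36 (I(Y, d) = ((-2 - 3) + 11)² = (-5 + 11)² = 6² = 36)
I(-1092, 639) + 806481 = 36 + 806481 = 806517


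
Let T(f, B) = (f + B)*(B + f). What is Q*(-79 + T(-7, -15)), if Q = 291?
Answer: 117855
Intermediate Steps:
T(f, B) = (B + f)**2 (T(f, B) = (B + f)*(B + f) = (B + f)**2)
Q*(-79 + T(-7, -15)) = 291*(-79 + (-15 - 7)**2) = 291*(-79 + (-22)**2) = 291*(-79 + 484) = 291*405 = 117855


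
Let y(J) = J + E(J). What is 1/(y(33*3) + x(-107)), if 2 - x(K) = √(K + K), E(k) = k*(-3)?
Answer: I/(√214 - 196*I) ≈ -0.0050738 + 0.00037869*I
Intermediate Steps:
E(k) = -3*k
y(J) = -2*J (y(J) = J - 3*J = -2*J)
x(K) = 2 - √2*√K (x(K) = 2 - √(K + K) = 2 - √(2*K) = 2 - √2*√K)
1/(y(33*3) + x(-107)) = 1/(-66*3 + (2 - √2*√(-107))) = 1/(-2*99 + (2 - √2*I*√107)) = 1/(-198 + (2 - I*√214)) = 1/(-196 - I*√214)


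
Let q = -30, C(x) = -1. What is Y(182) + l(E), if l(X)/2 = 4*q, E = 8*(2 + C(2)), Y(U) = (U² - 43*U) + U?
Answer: 25240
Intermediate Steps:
Y(U) = U² - 42*U
E = 8 (E = 8*(2 - 1) = 8*1 = 8)
l(X) = -240 (l(X) = 2*(4*(-30)) = 2*(-120) = -240)
Y(182) + l(E) = 182*(-42 + 182) - 240 = 182*140 - 240 = 25480 - 240 = 25240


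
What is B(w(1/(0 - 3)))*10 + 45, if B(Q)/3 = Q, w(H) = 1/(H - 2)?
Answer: 225/7 ≈ 32.143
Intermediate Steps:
w(H) = 1/(-2 + H)
B(Q) = 3*Q
B(w(1/(0 - 3)))*10 + 45 = (3/(-2 + 1/(0 - 3)))*10 + 45 = (3/(-2 + 1/(-3)))*10 + 45 = (3/(-2 - ⅓))*10 + 45 = (3/(-7/3))*10 + 45 = (3*(-3/7))*10 + 45 = -9/7*10 + 45 = -90/7 + 45 = 225/7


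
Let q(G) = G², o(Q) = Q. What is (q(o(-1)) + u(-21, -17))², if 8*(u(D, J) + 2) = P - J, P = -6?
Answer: 9/64 ≈ 0.14063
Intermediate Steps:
u(D, J) = -11/4 - J/8 (u(D, J) = -2 + (-6 - J)/8 = -2 + (-¾ - J/8) = -11/4 - J/8)
(q(o(-1)) + u(-21, -17))² = ((-1)² + (-11/4 - ⅛*(-17)))² = (1 + (-11/4 + 17/8))² = (1 - 5/8)² = (3/8)² = 9/64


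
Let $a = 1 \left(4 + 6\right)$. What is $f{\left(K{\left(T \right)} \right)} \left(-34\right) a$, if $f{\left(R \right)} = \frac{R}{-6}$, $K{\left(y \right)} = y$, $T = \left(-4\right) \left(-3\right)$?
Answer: $680$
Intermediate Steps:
$T = 12$
$a = 10$ ($a = 1 \cdot 10 = 10$)
$f{\left(R \right)} = - \frac{R}{6}$ ($f{\left(R \right)} = R \left(- \frac{1}{6}\right) = - \frac{R}{6}$)
$f{\left(K{\left(T \right)} \right)} \left(-34\right) a = \left(- \frac{1}{6}\right) 12 \left(-34\right) 10 = \left(-2\right) \left(-34\right) 10 = 68 \cdot 10 = 680$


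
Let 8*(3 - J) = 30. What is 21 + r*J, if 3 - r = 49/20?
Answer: 1647/80 ≈ 20.587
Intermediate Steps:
J = -¾ (J = 3 - ⅛*30 = 3 - 15/4 = -¾ ≈ -0.75000)
r = 11/20 (r = 3 - 49/20 = 11/20 ≈ 0.55000)
21 + r*J = 21 + (11/20)*(-¾) = 21 - 33/80 = 1647/80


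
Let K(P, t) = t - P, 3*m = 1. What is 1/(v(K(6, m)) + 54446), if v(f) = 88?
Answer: 1/54534 ≈ 1.8337e-5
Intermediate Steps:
m = ⅓ (m = (⅓)*1 = ⅓ ≈ 0.33333)
1/(v(K(6, m)) + 54446) = 1/(88 + 54446) = 1/54534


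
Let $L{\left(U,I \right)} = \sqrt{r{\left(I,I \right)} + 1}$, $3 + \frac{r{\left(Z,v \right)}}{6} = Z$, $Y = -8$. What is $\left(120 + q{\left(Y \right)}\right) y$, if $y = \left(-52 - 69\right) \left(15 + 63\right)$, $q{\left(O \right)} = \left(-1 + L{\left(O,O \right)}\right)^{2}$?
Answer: $-528528 + 18876 i \sqrt{65} \approx -5.2853 \cdot 10^{5} + 1.5218 \cdot 10^{5} i$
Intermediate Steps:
$r{\left(Z,v \right)} = -18 + 6 Z$
$L{\left(U,I \right)} = \sqrt{-17 + 6 I}$ ($L{\left(U,I \right)} = \sqrt{\left(-18 + 6 I\right) + 1} = \sqrt{-17 + 6 I}$)
$q{\left(O \right)} = \left(-1 + \sqrt{-17 + 6 O}\right)^{2}$
$y = -9438$ ($y = \left(-121\right) 78 = -9438$)
$\left(120 + q{\left(Y \right)}\right) y = \left(120 + \left(-1 + \sqrt{-17 + 6 \left(-8\right)}\right)^{2}\right) \left(-9438\right) = \left(120 + \left(-1 + \sqrt{-17 - 48}\right)^{2}\right) \left(-9438\right) = \left(120 + \left(-1 + \sqrt{-65}\right)^{2}\right) \left(-9438\right) = \left(120 + \left(-1 + i \sqrt{65}\right)^{2}\right) \left(-9438\right) = -1132560 - 9438 \left(-1 + i \sqrt{65}\right)^{2}$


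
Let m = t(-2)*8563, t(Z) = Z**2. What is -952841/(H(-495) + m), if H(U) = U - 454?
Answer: -952841/33303 ≈ -28.611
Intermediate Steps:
H(U) = -454 + U
m = 34252 (m = (-2)**2*8563 = 4*8563 = 34252)
-952841/(H(-495) + m) = -952841/((-454 - 495) + 34252) = -952841/(-949 + 34252) = -952841/33303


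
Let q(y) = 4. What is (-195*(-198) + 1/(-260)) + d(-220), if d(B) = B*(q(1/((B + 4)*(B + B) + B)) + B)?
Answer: 22393799/260 ≈ 86130.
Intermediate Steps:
d(B) = B*(4 + B)
(-195*(-198) + 1/(-260)) + d(-220) = (-195*(-198) + 1/(-260)) - 220*(4 - 220) = (38610 - 1/260) - 220*(-216) = 10038599/260 + 47520 = 22393799/260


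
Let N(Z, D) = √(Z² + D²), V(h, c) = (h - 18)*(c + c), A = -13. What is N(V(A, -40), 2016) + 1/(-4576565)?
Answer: -1/4576565 + 16*√39901 ≈ 3196.0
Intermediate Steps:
V(h, c) = 2*c*(-18 + h) (V(h, c) = (-18 + h)*(2*c) = 2*c*(-18 + h))
N(Z, D) = √(D² + Z²)
N(V(A, -40), 2016) + 1/(-4576565) = √(2016² + (2*(-40)*(-18 - 13))²) + 1/(-4576565) = √(4064256 + (2*(-40)*(-31))²) - 1/4576565 = √(4064256 + 2480²) - 1/4576565 = √(4064256 + 6150400) - 1/4576565 = √10214656 - 1/4576565 = 16*√39901 - 1/4576565 = -1/4576565 + 16*√39901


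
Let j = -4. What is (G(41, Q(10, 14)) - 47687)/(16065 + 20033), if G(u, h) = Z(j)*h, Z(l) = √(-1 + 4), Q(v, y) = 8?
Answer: -47687/36098 + 4*√3/18049 ≈ -1.3207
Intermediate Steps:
Z(l) = √3
G(u, h) = h*√3 (G(u, h) = √3*h = h*√3)
(G(41, Q(10, 14)) - 47687)/(16065 + 20033) = (8*√3 - 47687)/(16065 + 20033) = (-47687 + 8*√3)/36098 = (-47687 + 8*√3)*(1/36098) = -47687/36098 + 4*√3/18049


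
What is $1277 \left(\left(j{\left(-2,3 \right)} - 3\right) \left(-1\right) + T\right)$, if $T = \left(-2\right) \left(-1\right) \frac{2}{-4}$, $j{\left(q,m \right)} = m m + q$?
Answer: $-6385$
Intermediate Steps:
$j{\left(q,m \right)} = q + m^{2}$ ($j{\left(q,m \right)} = m^{2} + q = q + m^{2}$)
$T = -1$ ($T = 2 \cdot 2 \left(- \frac{1}{4}\right) = 2 \left(- \frac{1}{2}\right) = -1$)
$1277 \left(\left(j{\left(-2,3 \right)} - 3\right) \left(-1\right) + T\right) = 1277 \left(\left(\left(-2 + 3^{2}\right) - 3\right) \left(-1\right) - 1\right) = 1277 \left(\left(\left(-2 + 9\right) - 3\right) \left(-1\right) - 1\right) = 1277 \left(\left(7 - 3\right) \left(-1\right) - 1\right) = 1277 \left(4 \left(-1\right) - 1\right) = 1277 \left(-4 - 1\right) = 1277 \left(-5\right) = -6385$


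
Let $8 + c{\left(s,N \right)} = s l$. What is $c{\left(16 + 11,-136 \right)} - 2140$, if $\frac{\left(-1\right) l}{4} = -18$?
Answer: $-204$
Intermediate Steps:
$l = 72$ ($l = \left(-4\right) \left(-18\right) = 72$)
$c{\left(s,N \right)} = -8 + 72 s$ ($c{\left(s,N \right)} = -8 + s 72 = -8 + 72 s$)
$c{\left(16 + 11,-136 \right)} - 2140 = \left(-8 + 72 \left(16 + 11\right)\right) - 2140 = \left(-8 + 72 \cdot 27\right) - 2140 = \left(-8 + 1944\right) - 2140 = 1936 - 2140 = -204$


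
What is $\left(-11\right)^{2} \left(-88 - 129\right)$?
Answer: $-26257$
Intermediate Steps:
$\left(-11\right)^{2} \left(-88 - 129\right) = 121 \left(-217\right) = -26257$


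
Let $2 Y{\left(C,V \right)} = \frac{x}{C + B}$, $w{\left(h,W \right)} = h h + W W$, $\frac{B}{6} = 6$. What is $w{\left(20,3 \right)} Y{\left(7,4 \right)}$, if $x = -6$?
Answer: $- \frac{1227}{43} \approx -28.535$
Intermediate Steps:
$B = 36$ ($B = 6 \cdot 6 = 36$)
$w{\left(h,W \right)} = W^{2} + h^{2}$ ($w{\left(h,W \right)} = h^{2} + W^{2} = W^{2} + h^{2}$)
$Y{\left(C,V \right)} = - \frac{3}{36 + C}$ ($Y{\left(C,V \right)} = \frac{\left(-6\right) \frac{1}{C + 36}}{2} = \frac{\left(-6\right) \frac{1}{36 + C}}{2} = - \frac{3}{36 + C}$)
$w{\left(20,3 \right)} Y{\left(7,4 \right)} = \left(3^{2} + 20^{2}\right) \left(- \frac{3}{36 + 7}\right) = \left(9 + 400\right) \left(- \frac{3}{43}\right) = 409 \left(\left(-3\right) \frac{1}{43}\right) = 409 \left(- \frac{3}{43}\right) = - \frac{1227}{43}$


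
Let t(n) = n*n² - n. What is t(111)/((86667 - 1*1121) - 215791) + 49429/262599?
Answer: -65128625/6316197 ≈ -10.311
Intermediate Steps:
t(n) = n³ - n
t(111)/((86667 - 1*1121) - 215791) + 49429/262599 = (111³ - 1*111)/((86667 - 1*1121) - 215791) + 49429/262599 = (1367631 - 111)/((86667 - 1121) - 215791) + 49429*(1/262599) = 1367520/(85546 - 215791) + 49429/262599 = 1367520/(-130245) + 49429/262599 = 1367520*(-1/130245) + 49429/262599 = -91168/8683 + 49429/262599 = -65128625/6316197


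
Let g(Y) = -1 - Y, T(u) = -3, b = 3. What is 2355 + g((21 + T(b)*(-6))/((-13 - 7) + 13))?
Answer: 16517/7 ≈ 2359.6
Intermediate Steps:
2355 + g((21 + T(b)*(-6))/((-13 - 7) + 13)) = 2355 + (-1 - (21 - 3*(-6))/((-13 - 7) + 13)) = 2355 + (-1 - (21 + 18)/(-20 + 13)) = 2355 + (-1 - 39/(-7)) = 2355 + (-1 - 39*(-1)/7) = 2355 + (-1 - 1*(-39/7)) = 2355 + (-1 + 39/7) = 2355 + 32/7 = 16517/7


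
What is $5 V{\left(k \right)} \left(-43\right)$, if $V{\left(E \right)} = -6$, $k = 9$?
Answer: $1290$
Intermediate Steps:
$5 V{\left(k \right)} \left(-43\right) = 5 \left(-6\right) \left(-43\right) = \left(-30\right) \left(-43\right) = 1290$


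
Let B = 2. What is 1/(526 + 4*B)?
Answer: 1/534 ≈ 0.0018727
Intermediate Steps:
1/(526 + 4*B) = 1/(526 + 4*2) = 1/(526 + 8) = 1/534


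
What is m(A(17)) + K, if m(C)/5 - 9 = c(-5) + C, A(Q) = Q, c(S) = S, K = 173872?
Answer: 173977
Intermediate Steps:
m(C) = 20 + 5*C (m(C) = 45 + 5*(-5 + C) = 45 + (-25 + 5*C) = 20 + 5*C)
m(A(17)) + K = (20 + 5*17) + 173872 = (20 + 85) + 173872 = 105 + 173872 = 173977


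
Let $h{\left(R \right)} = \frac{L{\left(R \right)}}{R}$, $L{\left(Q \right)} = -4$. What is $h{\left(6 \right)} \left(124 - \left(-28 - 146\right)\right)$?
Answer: $- \frac{596}{3} \approx -198.67$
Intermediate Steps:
$h{\left(R \right)} = - \frac{4}{R}$
$h{\left(6 \right)} \left(124 - \left(-28 - 146\right)\right) = - \frac{4}{6} \left(124 - \left(-28 - 146\right)\right) = \left(-4\right) \frac{1}{6} \left(124 - \left(-28 - 146\right)\right) = - \frac{2 \left(124 - -174\right)}{3} = - \frac{2 \left(124 + 174\right)}{3} = \left(- \frac{2}{3}\right) 298 = - \frac{596}{3}$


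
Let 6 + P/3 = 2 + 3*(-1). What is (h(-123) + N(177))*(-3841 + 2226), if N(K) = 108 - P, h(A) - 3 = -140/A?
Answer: -26447240/123 ≈ -2.1502e+5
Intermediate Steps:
P = -21 (P = -18 + 3*(2 + 3*(-1)) = -18 + 3*(2 - 3) = -18 + 3*(-1) = -18 - 3 = -21)
h(A) = 3 - 140/A
N(K) = 129 (N(K) = 108 - 1*(-21) = 108 + 21 = 129)
(h(-123) + N(177))*(-3841 + 2226) = ((3 - 140/(-123)) + 129)*(-3841 + 2226) = ((3 - 140*(-1/123)) + 129)*(-1615) = ((3 + 140/123) + 129)*(-1615) = (509/123 + 129)*(-1615) = (16376/123)*(-1615) = -26447240/123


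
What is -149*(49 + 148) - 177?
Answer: -29530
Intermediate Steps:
-149*(49 + 148) - 177 = -149*197 - 177 = -29353 - 177 = -29530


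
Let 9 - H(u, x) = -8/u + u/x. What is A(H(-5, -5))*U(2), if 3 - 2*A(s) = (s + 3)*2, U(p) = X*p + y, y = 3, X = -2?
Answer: 79/10 ≈ 7.9000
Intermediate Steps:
H(u, x) = 9 + 8/u - u/x (H(u, x) = 9 - (-8/u + u/x) = 9 + (8/u - u/x) = 9 + 8/u - u/x)
U(p) = 3 - 2*p (U(p) = -2*p + 3 = 3 - 2*p)
A(s) = -3/2 - s (A(s) = 3/2 - (s + 3)*2/2 = 3/2 - (3 + s)*2/2 = 3/2 - (6 + 2*s)/2 = 3/2 + (-3 - s) = -3/2 - s)
A(H(-5, -5))*U(2) = (-3/2 - (9 + 8/(-5) - 1*(-5)/(-5)))*(3 - 2*2) = (-3/2 - (9 + 8*(-⅕) - 1*(-5)*(-⅕)))*(3 - 4) = (-3/2 - (9 - 8/5 - 1))*(-1) = (-3/2 - 1*32/5)*(-1) = (-3/2 - 32/5)*(-1) = -79/10*(-1) = 79/10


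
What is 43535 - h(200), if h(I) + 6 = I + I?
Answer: 43141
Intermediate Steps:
h(I) = -6 + 2*I (h(I) = -6 + (I + I) = -6 + 2*I)
43535 - h(200) = 43535 - (-6 + 2*200) = 43535 - (-6 + 400) = 43535 - 1*394 = 43535 - 394 = 43141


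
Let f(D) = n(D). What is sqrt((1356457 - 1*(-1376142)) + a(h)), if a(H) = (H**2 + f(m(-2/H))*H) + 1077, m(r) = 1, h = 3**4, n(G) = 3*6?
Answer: sqrt(2741695) ≈ 1655.8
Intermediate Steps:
n(G) = 18
h = 81
f(D) = 18
a(H) = 1077 + H**2 + 18*H (a(H) = (H**2 + 18*H) + 1077 = 1077 + H**2 + 18*H)
sqrt((1356457 - 1*(-1376142)) + a(h)) = sqrt((1356457 - 1*(-1376142)) + (1077 + 81**2 + 18*81)) = sqrt((1356457 + 1376142) + (1077 + 6561 + 1458)) = sqrt(2732599 + 9096) = sqrt(2741695)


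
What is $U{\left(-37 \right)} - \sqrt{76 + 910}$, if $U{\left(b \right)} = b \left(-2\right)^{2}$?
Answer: $-148 - \sqrt{986} \approx -179.4$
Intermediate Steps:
$U{\left(b \right)} = 4 b$ ($U{\left(b \right)} = b 4 = 4 b$)
$U{\left(-37 \right)} - \sqrt{76 + 910} = 4 \left(-37\right) - \sqrt{76 + 910} = -148 - \sqrt{986}$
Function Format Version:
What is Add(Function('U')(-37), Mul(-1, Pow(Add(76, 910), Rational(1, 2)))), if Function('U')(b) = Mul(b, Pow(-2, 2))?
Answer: Add(-148, Mul(-1, Pow(986, Rational(1, 2)))) ≈ -179.40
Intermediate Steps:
Function('U')(b) = Mul(4, b) (Function('U')(b) = Mul(b, 4) = Mul(4, b))
Add(Function('U')(-37), Mul(-1, Pow(Add(76, 910), Rational(1, 2)))) = Add(Mul(4, -37), Mul(-1, Pow(Add(76, 910), Rational(1, 2)))) = Add(-148, Mul(-1, Pow(986, Rational(1, 2))))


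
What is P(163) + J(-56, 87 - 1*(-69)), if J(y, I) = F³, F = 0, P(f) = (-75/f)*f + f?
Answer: 88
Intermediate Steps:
P(f) = -75 + f
J(y, I) = 0 (J(y, I) = 0³ = 0)
P(163) + J(-56, 87 - 1*(-69)) = (-75 + 163) + 0 = 88 + 0 = 88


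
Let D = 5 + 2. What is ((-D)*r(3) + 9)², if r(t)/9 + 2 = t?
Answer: 2916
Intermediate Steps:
r(t) = -18 + 9*t
D = 7
((-D)*r(3) + 9)² = ((-1*7)*(-18 + 9*3) + 9)² = (-7*(-18 + 27) + 9)² = (-7*9 + 9)² = (-63 + 9)² = (-54)² = 2916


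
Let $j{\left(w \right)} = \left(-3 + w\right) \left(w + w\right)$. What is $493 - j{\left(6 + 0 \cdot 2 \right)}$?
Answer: $457$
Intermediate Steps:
$j{\left(w \right)} = 2 w \left(-3 + w\right)$ ($j{\left(w \right)} = \left(-3 + w\right) 2 w = 2 w \left(-3 + w\right)$)
$493 - j{\left(6 + 0 \cdot 2 \right)} = 493 - 2 \left(6 + 0 \cdot 2\right) \left(-3 + \left(6 + 0 \cdot 2\right)\right) = 493 - 2 \left(6 + 0\right) \left(-3 + \left(6 + 0\right)\right) = 493 - 2 \cdot 6 \left(-3 + 6\right) = 493 - 2 \cdot 6 \cdot 3 = 493 - 36 = 457$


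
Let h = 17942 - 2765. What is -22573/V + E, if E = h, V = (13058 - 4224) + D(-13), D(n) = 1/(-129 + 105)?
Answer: 3217209903/212015 ≈ 15174.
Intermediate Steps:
D(n) = -1/24 (D(n) = 1/(-24) = -1/24)
V = 212015/24 (V = (13058 - 4224) - 1/24 = 8834 - 1/24 = 212015/24 ≈ 8834.0)
h = 15177
E = 15177
-22573/V + E = -22573/212015/24 + 15177 = -22573*24/212015 + 15177 = -541752/212015 + 15177 = 3217209903/212015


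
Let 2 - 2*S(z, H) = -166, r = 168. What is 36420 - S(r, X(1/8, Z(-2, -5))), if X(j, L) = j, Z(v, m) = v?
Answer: 36336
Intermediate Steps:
S(z, H) = 84 (S(z, H) = 1 - ½*(-166) = 1 + 83 = 84)
36420 - S(r, X(1/8, Z(-2, -5))) = 36420 - 1*84 = 36420 - 84 = 36336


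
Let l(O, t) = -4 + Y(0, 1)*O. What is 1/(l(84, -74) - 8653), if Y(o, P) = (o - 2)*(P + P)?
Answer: -1/8993 ≈ -0.00011120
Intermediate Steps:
Y(o, P) = 2*P*(-2 + o) (Y(o, P) = (-2 + o)*(2*P) = 2*P*(-2 + o))
l(O, t) = -4 - 4*O (l(O, t) = -4 + (2*1*(-2 + 0))*O = -4 + (2*1*(-2))*O = -4 - 4*O)
1/(l(84, -74) - 8653) = 1/((-4 - 4*84) - 8653) = 1/((-4 - 336) - 8653) = 1/(-340 - 8653) = 1/(-8993) = -1/8993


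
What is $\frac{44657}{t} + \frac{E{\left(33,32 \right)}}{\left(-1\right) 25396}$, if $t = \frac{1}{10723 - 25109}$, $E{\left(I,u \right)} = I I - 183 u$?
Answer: $- \frac{2330756363375}{3628} \approx -6.4244 \cdot 10^{8}$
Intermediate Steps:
$E{\left(I,u \right)} = I^{2} - 183 u$
$t = - \frac{1}{14386}$ ($t = \frac{1}{-14386} = - \frac{1}{14386} \approx -6.9512 \cdot 10^{-5}$)
$\frac{44657}{t} + \frac{E{\left(33,32 \right)}}{\left(-1\right) 25396} = \frac{44657}{- \frac{1}{14386}} + \frac{33^{2} - 5856}{\left(-1\right) 25396} = 44657 \left(-14386\right) + \frac{1089 - 5856}{-25396} = -642435602 - - \frac{681}{3628} = -642435602 + \frac{681}{3628} = - \frac{2330756363375}{3628}$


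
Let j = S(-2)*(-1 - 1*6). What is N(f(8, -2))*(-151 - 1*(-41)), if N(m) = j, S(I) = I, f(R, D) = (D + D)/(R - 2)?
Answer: -1540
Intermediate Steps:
f(R, D) = 2*D/(-2 + R) (f(R, D) = (2*D)/(-2 + R) = 2*D/(-2 + R))
j = 14 (j = -2*(-1 - 1*6) = -2*(-1 - 6) = -2*(-7) = 14)
N(m) = 14
N(f(8, -2))*(-151 - 1*(-41)) = 14*(-151 - 1*(-41)) = 14*(-151 + 41) = 14*(-110) = -1540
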